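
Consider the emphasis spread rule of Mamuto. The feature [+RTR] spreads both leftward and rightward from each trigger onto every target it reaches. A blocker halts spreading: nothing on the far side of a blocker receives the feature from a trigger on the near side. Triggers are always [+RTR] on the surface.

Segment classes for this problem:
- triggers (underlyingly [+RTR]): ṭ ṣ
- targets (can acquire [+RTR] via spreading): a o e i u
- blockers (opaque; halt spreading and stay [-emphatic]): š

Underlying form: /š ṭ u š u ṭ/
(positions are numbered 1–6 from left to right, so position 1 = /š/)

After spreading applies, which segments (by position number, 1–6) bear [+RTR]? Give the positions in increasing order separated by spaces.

From /ṭ/ at 2 rightward: 3 /u/ → [+RTR]; 4 /š/ blocks.
From /ṭ/ at 2 leftward: 1 /š/ blocks.
From /ṭ/ at 6 rightward: word edge.
From /ṭ/ at 6 leftward: 5 /u/ → [+RTR]; 4 /š/ blocks.

2 3 5 6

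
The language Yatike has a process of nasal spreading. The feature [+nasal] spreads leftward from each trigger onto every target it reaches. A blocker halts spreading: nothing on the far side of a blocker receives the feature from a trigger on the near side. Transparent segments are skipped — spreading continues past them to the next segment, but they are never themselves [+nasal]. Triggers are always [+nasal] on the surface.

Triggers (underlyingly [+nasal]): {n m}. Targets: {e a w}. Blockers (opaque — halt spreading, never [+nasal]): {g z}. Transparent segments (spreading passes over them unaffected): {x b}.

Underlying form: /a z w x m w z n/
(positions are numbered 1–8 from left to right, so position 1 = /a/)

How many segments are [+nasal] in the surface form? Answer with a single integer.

From /m/ at 5 leftward: 4 /x/ transparent; 3 /w/ → [+nasal]; 2 /z/ blocks.
From /n/ at 8 leftward: 7 /z/ blocks.
Targets with no active source: positions 1 6 stay [-nasal].
[+nasal] positions on the surface: 3 5 8.

3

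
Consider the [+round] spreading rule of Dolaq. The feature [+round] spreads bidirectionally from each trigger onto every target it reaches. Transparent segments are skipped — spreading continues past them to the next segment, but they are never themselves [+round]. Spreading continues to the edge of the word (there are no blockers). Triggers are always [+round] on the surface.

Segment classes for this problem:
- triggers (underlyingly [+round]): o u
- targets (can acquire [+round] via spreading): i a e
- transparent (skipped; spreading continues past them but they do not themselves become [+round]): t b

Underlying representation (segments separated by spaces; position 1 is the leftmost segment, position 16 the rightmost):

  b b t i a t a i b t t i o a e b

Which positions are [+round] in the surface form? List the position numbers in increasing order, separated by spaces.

From /o/ at 13 rightward: 14 /a/ → [+round]; 15 /e/ → [+round]; 16 /b/ transparent; word edge.
From /o/ at 13 leftward: 12 /i/ → [+round]; 11 /t/ transparent; 10 /t/ transparent; 9 /b/ transparent; 8 /i/ → [+round]; 7 /a/ → [+round]; 6 /t/ transparent; 5 /a/ → [+round]; 4 /i/ → [+round]; 3 /t/ transparent; 2 /b/ transparent; 1 /b/ transparent; word edge.

4 5 7 8 12 13 14 15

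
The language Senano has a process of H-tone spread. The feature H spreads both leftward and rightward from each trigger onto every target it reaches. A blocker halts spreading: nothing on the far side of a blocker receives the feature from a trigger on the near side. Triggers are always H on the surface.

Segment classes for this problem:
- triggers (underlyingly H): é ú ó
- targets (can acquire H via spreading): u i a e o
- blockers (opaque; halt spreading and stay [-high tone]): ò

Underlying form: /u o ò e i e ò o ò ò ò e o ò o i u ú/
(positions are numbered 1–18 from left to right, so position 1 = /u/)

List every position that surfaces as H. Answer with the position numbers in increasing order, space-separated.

15 16 17 18

From /ú/ at 18 rightward: word edge.
From /ú/ at 18 leftward: 17 /u/ → H; 16 /i/ → H; 15 /o/ → H; 14 /ò/ blocks.
Targets with no active source: positions 1 2 4 5 6 8 12 13 stay [-high tone].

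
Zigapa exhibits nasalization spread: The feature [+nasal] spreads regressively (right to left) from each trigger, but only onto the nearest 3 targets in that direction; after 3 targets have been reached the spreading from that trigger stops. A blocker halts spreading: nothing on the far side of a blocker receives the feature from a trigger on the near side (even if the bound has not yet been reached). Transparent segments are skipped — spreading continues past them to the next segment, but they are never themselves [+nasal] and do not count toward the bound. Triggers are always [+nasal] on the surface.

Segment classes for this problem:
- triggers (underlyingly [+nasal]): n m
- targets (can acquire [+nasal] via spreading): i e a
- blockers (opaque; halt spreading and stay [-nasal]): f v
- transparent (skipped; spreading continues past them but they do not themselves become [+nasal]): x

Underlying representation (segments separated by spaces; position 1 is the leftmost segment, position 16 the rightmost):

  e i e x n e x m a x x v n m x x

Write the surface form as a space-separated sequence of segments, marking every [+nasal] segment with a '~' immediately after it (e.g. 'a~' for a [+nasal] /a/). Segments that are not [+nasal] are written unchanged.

From /n/ at 5 leftward: 4 /x/ transparent; 3 /e/ → [+nasal]; 2 /i/ → [+nasal]; 1 /e/ → [+nasal]; bound reached.
From /m/ at 8 leftward: 7 /x/ transparent; 6 /e/ → [+nasal]; 5 /n/ is itself a trigger — this domain ends here.
From /n/ at 13 leftward: 12 /v/ blocks.
From /m/ at 14 leftward: 13 /n/ is itself a trigger — this domain ends here.
Target with no active source: position 9 stays [-nasal].
[+nasal] positions on the surface: 1 2 3 5 6 8 13 14.

e~ i~ e~ x n~ e~ x m~ a x x v n~ m~ x x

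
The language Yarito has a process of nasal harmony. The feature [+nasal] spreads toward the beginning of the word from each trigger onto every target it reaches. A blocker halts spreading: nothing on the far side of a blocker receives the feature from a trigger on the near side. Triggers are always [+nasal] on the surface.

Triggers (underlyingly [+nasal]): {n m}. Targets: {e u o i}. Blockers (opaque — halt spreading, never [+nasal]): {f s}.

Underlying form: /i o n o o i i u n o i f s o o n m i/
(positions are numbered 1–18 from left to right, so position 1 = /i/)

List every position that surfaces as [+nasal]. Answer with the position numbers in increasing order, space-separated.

1 2 3 4 5 6 7 8 9 14 15 16 17

From /n/ at 3 leftward: 2 /o/ → [+nasal]; 1 /i/ → [+nasal]; word edge.
From /n/ at 9 leftward: 8 /u/ → [+nasal]; 7 /i/ → [+nasal]; 6 /i/ → [+nasal]; 5 /o/ → [+nasal]; 4 /o/ → [+nasal]; 3 /n/ is itself a trigger — this domain ends here.
From /n/ at 16 leftward: 15 /o/ → [+nasal]; 14 /o/ → [+nasal]; 13 /s/ blocks.
From /m/ at 17 leftward: 16 /n/ is itself a trigger — this domain ends here.
Targets with no active source: positions 10 11 18 stay [-nasal].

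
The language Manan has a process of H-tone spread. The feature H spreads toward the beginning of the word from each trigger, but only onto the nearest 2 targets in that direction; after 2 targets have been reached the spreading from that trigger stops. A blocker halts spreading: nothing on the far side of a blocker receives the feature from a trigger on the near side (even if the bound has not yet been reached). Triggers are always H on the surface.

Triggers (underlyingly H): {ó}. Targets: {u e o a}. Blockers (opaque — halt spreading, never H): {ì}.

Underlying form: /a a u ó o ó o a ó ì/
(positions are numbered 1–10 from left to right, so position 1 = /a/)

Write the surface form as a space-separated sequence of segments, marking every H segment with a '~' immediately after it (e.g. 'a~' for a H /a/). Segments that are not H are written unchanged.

From /ó/ at 4 leftward: 3 /u/ → H; 2 /a/ → H; bound reached.
From /ó/ at 6 leftward: 5 /o/ → H; 4 /ó/ is itself a trigger — this domain ends here.
From /ó/ at 9 leftward: 8 /a/ → H; 7 /o/ → H; bound reached.
Target with no active source: position 1 stays [-high tone].
H positions on the surface: 2 3 4 5 6 7 8 9.

a a~ u~ ó~ o~ ó~ o~ a~ ó~ ì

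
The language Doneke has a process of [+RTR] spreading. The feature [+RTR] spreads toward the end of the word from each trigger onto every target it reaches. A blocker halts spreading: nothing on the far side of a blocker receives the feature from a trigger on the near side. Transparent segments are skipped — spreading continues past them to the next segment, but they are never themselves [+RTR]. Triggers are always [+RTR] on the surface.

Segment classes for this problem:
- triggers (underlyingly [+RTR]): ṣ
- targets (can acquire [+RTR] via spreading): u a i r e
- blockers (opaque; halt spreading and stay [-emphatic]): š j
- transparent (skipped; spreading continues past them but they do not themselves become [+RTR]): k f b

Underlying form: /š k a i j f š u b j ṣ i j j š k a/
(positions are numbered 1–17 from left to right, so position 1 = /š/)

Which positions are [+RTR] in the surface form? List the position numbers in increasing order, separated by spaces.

From /ṣ/ at 11 rightward: 12 /i/ → [+RTR]; 13 /j/ blocks.
Targets with no active source: positions 3 4 8 17 stay [-emphatic].

11 12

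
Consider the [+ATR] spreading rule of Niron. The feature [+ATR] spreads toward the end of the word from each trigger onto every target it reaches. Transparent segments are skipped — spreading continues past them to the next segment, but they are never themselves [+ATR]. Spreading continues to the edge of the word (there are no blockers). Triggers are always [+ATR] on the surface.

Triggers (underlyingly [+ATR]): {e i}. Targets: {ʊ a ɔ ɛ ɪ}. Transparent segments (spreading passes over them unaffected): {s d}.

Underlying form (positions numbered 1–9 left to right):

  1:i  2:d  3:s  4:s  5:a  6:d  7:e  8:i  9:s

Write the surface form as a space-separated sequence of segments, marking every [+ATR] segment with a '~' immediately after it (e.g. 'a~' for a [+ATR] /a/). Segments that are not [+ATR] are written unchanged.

i~ d s s a~ d e~ i~ s

From /i/ at 1 rightward: 2 /d/ transparent; 3 /s/ transparent; 4 /s/ transparent; 5 /a/ → [+ATR]; 6 /d/ transparent; 7 /e/ is itself a trigger — this domain ends here.
From /e/ at 7 rightward: 8 /i/ is itself a trigger — this domain ends here.
From /i/ at 8 rightward: 9 /s/ transparent; word edge.
[+ATR] positions on the surface: 1 5 7 8.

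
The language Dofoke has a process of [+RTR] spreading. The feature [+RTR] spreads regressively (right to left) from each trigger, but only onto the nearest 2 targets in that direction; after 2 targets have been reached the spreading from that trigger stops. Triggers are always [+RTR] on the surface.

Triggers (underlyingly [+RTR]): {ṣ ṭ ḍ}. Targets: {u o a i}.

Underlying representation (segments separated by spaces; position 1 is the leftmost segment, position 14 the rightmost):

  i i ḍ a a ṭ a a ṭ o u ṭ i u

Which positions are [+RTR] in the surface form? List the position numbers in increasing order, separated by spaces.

From /ḍ/ at 3 leftward: 2 /i/ → [+RTR]; 1 /i/ → [+RTR]; bound reached.
From /ṭ/ at 6 leftward: 5 /a/ → [+RTR]; 4 /a/ → [+RTR]; bound reached.
From /ṭ/ at 9 leftward: 8 /a/ → [+RTR]; 7 /a/ → [+RTR]; bound reached.
From /ṭ/ at 12 leftward: 11 /u/ → [+RTR]; 10 /o/ → [+RTR]; bound reached.
Targets with no active source: positions 13 14 stay [-emphatic].

1 2 3 4 5 6 7 8 9 10 11 12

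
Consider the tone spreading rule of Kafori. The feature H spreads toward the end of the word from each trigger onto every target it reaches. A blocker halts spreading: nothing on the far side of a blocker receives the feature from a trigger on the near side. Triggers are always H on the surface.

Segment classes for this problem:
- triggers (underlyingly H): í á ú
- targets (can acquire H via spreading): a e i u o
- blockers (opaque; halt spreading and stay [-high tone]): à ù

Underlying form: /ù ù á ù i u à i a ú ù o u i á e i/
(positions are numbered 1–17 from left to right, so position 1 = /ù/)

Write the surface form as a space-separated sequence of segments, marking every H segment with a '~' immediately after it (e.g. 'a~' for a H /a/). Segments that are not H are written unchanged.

ù ù á~ ù i u à i a ú~ ù o u i á~ e~ i~

From /á/ at 3 rightward: 4 /ù/ blocks.
From /ú/ at 10 rightward: 11 /ù/ blocks.
From /á/ at 15 rightward: 16 /e/ → H; 17 /i/ → H; word edge.
Targets with no active source: positions 5 6 8 9 12 13 14 stay [-high tone].
H positions on the surface: 3 10 15 16 17.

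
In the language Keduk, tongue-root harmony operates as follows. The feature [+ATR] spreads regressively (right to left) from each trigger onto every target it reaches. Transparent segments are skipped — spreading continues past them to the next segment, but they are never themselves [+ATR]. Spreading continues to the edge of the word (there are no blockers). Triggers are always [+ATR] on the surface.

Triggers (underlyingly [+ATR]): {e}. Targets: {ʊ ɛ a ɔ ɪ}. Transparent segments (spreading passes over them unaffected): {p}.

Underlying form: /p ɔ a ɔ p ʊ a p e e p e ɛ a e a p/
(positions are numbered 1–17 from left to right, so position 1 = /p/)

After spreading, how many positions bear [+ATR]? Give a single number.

From /e/ at 9 leftward: 8 /p/ transparent; 7 /a/ → [+ATR]; 6 /ʊ/ → [+ATR]; 5 /p/ transparent; 4 /ɔ/ → [+ATR]; 3 /a/ → [+ATR]; 2 /ɔ/ → [+ATR]; 1 /p/ transparent; word edge.
From /e/ at 10 leftward: 9 /e/ is itself a trigger — this domain ends here.
From /e/ at 12 leftward: 11 /p/ transparent; 10 /e/ is itself a trigger — this domain ends here.
From /e/ at 15 leftward: 14 /a/ → [+ATR]; 13 /ɛ/ → [+ATR]; 12 /e/ is itself a trigger — this domain ends here.
Target with no active source: position 16 stays [-ATR].
[+ATR] positions on the surface: 2 3 4 6 7 9 10 12 13 14 15.

11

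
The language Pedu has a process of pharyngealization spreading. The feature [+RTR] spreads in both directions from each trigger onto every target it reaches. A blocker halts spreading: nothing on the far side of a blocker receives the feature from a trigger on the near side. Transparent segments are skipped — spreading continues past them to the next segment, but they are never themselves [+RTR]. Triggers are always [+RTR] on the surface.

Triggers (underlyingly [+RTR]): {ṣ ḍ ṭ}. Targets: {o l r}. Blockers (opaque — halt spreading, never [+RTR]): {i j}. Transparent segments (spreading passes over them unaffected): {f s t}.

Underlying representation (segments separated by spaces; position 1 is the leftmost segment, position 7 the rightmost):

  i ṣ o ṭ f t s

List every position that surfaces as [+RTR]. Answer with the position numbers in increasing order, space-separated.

2 3 4

From /ṣ/ at 2 rightward: 3 /o/ → [+RTR]; 4 /ṭ/ is itself a trigger — this domain ends here.
From /ṣ/ at 2 leftward: 1 /i/ blocks.
From /ṭ/ at 4 rightward: 5 /f/ transparent; 6 /t/ transparent; 7 /s/ transparent; word edge.
From /ṭ/ at 4 leftward: 3 /o/ → [+RTR]; 2 /ṣ/ is itself a trigger — this domain ends here.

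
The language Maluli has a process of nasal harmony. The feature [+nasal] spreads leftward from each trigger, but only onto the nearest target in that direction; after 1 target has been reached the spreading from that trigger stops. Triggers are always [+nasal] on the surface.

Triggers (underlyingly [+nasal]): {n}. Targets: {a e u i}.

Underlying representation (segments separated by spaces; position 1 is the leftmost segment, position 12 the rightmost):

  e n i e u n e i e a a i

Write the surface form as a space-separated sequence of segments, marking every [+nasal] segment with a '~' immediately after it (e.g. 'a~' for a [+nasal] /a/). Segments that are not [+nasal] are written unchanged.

e~ n~ i e u~ n~ e i e a a i

From /n/ at 2 leftward: 1 /e/ → [+nasal]; bound reached.
From /n/ at 6 leftward: 5 /u/ → [+nasal]; bound reached.
Targets with no active source: positions 3 4 7 8 9 10 11 12 stay [-nasal].
[+nasal] positions on the surface: 1 2 5 6.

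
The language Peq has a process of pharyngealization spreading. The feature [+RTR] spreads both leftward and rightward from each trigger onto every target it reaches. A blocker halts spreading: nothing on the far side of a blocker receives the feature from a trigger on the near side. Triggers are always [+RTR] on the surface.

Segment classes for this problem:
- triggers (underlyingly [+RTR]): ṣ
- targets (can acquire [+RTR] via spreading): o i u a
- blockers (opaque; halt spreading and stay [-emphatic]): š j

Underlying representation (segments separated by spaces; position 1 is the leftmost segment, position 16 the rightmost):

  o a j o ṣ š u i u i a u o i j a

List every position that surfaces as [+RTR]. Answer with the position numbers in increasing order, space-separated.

4 5

From /ṣ/ at 5 rightward: 6 /š/ blocks.
From /ṣ/ at 5 leftward: 4 /o/ → [+RTR]; 3 /j/ blocks.
Targets with no active source: positions 1 2 7 8 9 10 11 12 13 14 16 stay [-emphatic].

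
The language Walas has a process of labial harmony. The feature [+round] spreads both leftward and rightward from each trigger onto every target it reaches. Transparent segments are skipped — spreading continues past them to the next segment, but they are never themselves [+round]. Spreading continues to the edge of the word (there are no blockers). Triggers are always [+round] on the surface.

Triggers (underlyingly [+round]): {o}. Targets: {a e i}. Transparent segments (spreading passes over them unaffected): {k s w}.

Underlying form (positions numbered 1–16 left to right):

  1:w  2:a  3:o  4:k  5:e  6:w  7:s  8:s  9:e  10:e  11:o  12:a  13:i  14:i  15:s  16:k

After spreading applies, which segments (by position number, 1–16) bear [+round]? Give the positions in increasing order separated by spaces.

2 3 5 9 10 11 12 13 14

From /o/ at 3 rightward: 4 /k/ transparent; 5 /e/ → [+round]; 6 /w/ transparent; 7 /s/ transparent; 8 /s/ transparent; 9 /e/ → [+round]; 10 /e/ → [+round]; 11 /o/ is itself a trigger — this domain ends here.
From /o/ at 3 leftward: 2 /a/ → [+round]; 1 /w/ transparent; word edge.
From /o/ at 11 rightward: 12 /a/ → [+round]; 13 /i/ → [+round]; 14 /i/ → [+round]; 15 /s/ transparent; 16 /k/ transparent; word edge.
From /o/ at 11 leftward: 10 /e/ → [+round]; 9 /e/ → [+round]; 8 /s/ transparent; 7 /s/ transparent; 6 /w/ transparent; 5 /e/ → [+round]; 4 /k/ transparent; 3 /o/ is itself a trigger — this domain ends here.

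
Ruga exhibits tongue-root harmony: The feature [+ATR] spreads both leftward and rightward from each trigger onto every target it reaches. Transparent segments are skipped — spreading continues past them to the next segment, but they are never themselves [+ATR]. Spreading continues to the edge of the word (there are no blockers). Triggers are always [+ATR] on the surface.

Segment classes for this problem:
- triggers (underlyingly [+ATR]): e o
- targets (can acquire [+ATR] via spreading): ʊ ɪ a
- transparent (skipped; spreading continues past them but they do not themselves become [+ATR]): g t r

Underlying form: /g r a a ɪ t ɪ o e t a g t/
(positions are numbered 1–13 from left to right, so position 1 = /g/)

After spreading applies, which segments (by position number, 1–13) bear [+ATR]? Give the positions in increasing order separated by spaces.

3 4 5 7 8 9 11

From /o/ at 8 rightward: 9 /e/ is itself a trigger — this domain ends here.
From /o/ at 8 leftward: 7 /ɪ/ → [+ATR]; 6 /t/ transparent; 5 /ɪ/ → [+ATR]; 4 /a/ → [+ATR]; 3 /a/ → [+ATR]; 2 /r/ transparent; 1 /g/ transparent; word edge.
From /e/ at 9 rightward: 10 /t/ transparent; 11 /a/ → [+ATR]; 12 /g/ transparent; 13 /t/ transparent; word edge.
From /e/ at 9 leftward: 8 /o/ is itself a trigger — this domain ends here.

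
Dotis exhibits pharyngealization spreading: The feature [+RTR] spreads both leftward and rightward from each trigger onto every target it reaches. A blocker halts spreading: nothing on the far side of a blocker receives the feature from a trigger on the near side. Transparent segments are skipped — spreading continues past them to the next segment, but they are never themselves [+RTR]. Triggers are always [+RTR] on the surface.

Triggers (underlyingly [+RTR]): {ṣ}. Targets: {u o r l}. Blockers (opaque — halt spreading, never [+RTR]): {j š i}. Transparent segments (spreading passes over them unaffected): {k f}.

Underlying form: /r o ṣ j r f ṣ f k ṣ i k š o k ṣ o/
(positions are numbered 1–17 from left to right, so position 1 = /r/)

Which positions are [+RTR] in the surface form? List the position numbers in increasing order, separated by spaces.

From /ṣ/ at 3 rightward: 4 /j/ blocks.
From /ṣ/ at 3 leftward: 2 /o/ → [+RTR]; 1 /r/ → [+RTR]; word edge.
From /ṣ/ at 7 rightward: 8 /f/ transparent; 9 /k/ transparent; 10 /ṣ/ is itself a trigger — this domain ends here.
From /ṣ/ at 7 leftward: 6 /f/ transparent; 5 /r/ → [+RTR]; 4 /j/ blocks.
From /ṣ/ at 10 rightward: 11 /i/ blocks.
From /ṣ/ at 10 leftward: 9 /k/ transparent; 8 /f/ transparent; 7 /ṣ/ is itself a trigger — this domain ends here.
From /ṣ/ at 16 rightward: 17 /o/ → [+RTR]; word edge.
From /ṣ/ at 16 leftward: 15 /k/ transparent; 14 /o/ → [+RTR]; 13 /š/ blocks.

1 2 3 5 7 10 14 16 17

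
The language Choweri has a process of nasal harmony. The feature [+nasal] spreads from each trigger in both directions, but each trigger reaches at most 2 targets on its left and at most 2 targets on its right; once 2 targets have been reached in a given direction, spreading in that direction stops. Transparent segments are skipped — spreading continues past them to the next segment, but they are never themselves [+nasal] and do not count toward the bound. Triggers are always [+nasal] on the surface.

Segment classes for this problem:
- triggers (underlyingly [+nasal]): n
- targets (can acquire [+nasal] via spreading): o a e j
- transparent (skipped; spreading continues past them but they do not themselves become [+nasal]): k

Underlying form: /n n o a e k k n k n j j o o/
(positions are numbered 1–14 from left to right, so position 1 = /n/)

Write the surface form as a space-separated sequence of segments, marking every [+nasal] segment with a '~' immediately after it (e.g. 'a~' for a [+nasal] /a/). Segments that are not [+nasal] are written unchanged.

From /n/ at 1 rightward: 2 /n/ is itself a trigger — this domain ends here.
From /n/ at 1 leftward: word edge.
From /n/ at 2 rightward: 3 /o/ → [+nasal]; 4 /a/ → [+nasal]; bound reached.
From /n/ at 2 leftward: 1 /n/ is itself a trigger — this domain ends here.
From /n/ at 8 rightward: 9 /k/ transparent; 10 /n/ is itself a trigger — this domain ends here.
From /n/ at 8 leftward: 7 /k/ transparent; 6 /k/ transparent; 5 /e/ → [+nasal]; 4 /a/ → [+nasal]; bound reached.
From /n/ at 10 rightward: 11 /j/ → [+nasal]; 12 /j/ → [+nasal]; bound reached.
From /n/ at 10 leftward: 9 /k/ transparent; 8 /n/ is itself a trigger — this domain ends here.
Targets with no active source: positions 13 14 stay [-nasal].
[+nasal] positions on the surface: 1 2 3 4 5 8 10 11 12.

n~ n~ o~ a~ e~ k k n~ k n~ j~ j~ o o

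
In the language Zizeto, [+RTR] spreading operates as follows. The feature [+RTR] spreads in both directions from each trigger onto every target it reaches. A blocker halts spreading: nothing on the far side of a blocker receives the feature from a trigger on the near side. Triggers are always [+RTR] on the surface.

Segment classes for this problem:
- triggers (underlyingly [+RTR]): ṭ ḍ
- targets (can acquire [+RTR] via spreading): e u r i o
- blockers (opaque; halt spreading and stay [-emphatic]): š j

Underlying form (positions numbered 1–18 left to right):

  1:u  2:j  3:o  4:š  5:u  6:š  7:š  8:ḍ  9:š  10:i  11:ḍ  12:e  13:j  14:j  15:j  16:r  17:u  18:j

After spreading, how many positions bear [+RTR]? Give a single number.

From /ḍ/ at 8 rightward: 9 /š/ blocks.
From /ḍ/ at 8 leftward: 7 /š/ blocks.
From /ḍ/ at 11 rightward: 12 /e/ → [+RTR]; 13 /j/ blocks.
From /ḍ/ at 11 leftward: 10 /i/ → [+RTR]; 9 /š/ blocks.
Targets with no active source: positions 1 3 5 16 17 stay [-emphatic].
[+RTR] positions on the surface: 8 10 11 12.

4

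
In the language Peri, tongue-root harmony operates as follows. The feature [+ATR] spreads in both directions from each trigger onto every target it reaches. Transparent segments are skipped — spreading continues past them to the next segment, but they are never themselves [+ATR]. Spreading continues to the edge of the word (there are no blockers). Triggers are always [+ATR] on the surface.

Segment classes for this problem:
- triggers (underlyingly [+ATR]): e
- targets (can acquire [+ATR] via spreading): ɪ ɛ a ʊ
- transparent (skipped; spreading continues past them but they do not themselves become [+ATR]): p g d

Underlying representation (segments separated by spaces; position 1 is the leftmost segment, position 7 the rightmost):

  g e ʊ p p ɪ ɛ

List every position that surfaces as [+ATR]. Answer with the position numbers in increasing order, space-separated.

2 3 6 7

From /e/ at 2 rightward: 3 /ʊ/ → [+ATR]; 4 /p/ transparent; 5 /p/ transparent; 6 /ɪ/ → [+ATR]; 7 /ɛ/ → [+ATR]; word edge.
From /e/ at 2 leftward: 1 /g/ transparent; word edge.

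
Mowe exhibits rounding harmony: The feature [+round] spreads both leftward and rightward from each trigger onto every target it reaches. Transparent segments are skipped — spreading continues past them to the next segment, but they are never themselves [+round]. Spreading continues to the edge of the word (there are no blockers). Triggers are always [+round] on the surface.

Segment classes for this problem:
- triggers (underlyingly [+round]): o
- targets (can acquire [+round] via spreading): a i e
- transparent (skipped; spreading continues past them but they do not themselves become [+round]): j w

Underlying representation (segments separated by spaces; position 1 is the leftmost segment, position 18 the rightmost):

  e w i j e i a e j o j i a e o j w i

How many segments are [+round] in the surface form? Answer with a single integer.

From /o/ at 10 rightward: 11 /j/ transparent; 12 /i/ → [+round]; 13 /a/ → [+round]; 14 /e/ → [+round]; 15 /o/ is itself a trigger — this domain ends here.
From /o/ at 10 leftward: 9 /j/ transparent; 8 /e/ → [+round]; 7 /a/ → [+round]; 6 /i/ → [+round]; 5 /e/ → [+round]; 4 /j/ transparent; 3 /i/ → [+round]; 2 /w/ transparent; 1 /e/ → [+round]; word edge.
From /o/ at 15 rightward: 16 /j/ transparent; 17 /w/ transparent; 18 /i/ → [+round]; word edge.
From /o/ at 15 leftward: 14 /e/ → [+round]; 13 /a/ → [+round]; 12 /i/ → [+round]; 11 /j/ transparent; 10 /o/ is itself a trigger — this domain ends here.
[+round] positions on the surface: 1 3 5 6 7 8 10 12 13 14 15 18.

12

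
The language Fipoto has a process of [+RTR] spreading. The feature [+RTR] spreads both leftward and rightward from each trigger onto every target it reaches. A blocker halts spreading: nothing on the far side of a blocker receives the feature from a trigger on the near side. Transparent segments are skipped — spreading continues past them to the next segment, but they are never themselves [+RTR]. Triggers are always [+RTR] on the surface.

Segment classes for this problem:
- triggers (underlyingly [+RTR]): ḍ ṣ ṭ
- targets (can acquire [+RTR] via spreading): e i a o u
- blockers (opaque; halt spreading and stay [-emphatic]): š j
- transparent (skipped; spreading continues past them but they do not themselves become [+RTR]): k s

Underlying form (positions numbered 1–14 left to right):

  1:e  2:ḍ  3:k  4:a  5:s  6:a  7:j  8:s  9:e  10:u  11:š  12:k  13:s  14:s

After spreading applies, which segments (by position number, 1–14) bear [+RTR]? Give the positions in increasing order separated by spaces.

1 2 4 6

From /ḍ/ at 2 rightward: 3 /k/ transparent; 4 /a/ → [+RTR]; 5 /s/ transparent; 6 /a/ → [+RTR]; 7 /j/ blocks.
From /ḍ/ at 2 leftward: 1 /e/ → [+RTR]; word edge.
Targets with no active source: positions 9 10 stay [-emphatic].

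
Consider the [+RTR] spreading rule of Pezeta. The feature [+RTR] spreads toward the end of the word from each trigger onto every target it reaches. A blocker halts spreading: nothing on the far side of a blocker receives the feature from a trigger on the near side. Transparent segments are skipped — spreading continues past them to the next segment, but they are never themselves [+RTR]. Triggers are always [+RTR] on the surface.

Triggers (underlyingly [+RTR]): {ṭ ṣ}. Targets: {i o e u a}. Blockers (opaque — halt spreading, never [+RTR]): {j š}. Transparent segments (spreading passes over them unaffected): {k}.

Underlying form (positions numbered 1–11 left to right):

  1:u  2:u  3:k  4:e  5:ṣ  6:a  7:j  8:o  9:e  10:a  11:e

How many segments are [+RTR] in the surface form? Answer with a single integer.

From /ṣ/ at 5 rightward: 6 /a/ → [+RTR]; 7 /j/ blocks.
Targets with no active source: positions 1 2 4 8 9 10 11 stay [-emphatic].
[+RTR] positions on the surface: 5 6.

2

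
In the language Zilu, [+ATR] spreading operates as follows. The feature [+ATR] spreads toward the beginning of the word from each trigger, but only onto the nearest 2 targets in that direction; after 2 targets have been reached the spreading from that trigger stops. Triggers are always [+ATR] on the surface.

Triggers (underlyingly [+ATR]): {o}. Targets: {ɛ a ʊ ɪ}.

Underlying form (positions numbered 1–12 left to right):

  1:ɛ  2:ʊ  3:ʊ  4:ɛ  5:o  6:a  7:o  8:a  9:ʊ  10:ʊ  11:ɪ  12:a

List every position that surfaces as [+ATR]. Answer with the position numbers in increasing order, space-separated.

3 4 5 6 7

From /o/ at 5 leftward: 4 /ɛ/ → [+ATR]; 3 /ʊ/ → [+ATR]; bound reached.
From /o/ at 7 leftward: 6 /a/ → [+ATR]; 5 /o/ is itself a trigger — this domain ends here.
Targets with no active source: positions 1 2 8 9 10 11 12 stay [-ATR].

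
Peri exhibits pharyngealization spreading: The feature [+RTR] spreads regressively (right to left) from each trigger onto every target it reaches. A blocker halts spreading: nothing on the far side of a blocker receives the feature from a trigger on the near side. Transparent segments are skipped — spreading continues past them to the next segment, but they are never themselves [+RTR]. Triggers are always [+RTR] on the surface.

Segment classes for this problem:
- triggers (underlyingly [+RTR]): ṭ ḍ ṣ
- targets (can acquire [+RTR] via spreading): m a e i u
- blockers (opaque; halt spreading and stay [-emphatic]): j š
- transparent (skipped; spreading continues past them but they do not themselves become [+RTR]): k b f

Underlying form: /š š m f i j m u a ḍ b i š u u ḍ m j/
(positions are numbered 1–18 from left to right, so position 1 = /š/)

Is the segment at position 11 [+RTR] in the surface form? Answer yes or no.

no

From /ḍ/ at 10 leftward: 9 /a/ → [+RTR]; 8 /u/ → [+RTR]; 7 /m/ → [+RTR]; 6 /j/ blocks.
From /ḍ/ at 16 leftward: 15 /u/ → [+RTR]; 14 /u/ → [+RTR]; 13 /š/ blocks.
Targets with no active source: positions 3 5 12 17 stay [-emphatic].
[+RTR] positions on the surface: 7 8 9 10 14 15 16.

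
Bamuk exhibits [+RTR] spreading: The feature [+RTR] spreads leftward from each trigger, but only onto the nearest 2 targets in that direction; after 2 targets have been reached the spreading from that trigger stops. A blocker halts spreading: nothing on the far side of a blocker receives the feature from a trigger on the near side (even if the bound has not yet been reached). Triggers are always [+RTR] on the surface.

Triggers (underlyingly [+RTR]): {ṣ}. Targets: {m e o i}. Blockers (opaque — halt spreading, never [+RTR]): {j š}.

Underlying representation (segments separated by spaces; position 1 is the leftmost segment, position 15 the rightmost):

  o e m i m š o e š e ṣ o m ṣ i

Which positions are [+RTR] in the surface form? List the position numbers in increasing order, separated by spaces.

From /ṣ/ at 11 leftward: 10 /e/ → [+RTR]; 9 /š/ blocks.
From /ṣ/ at 14 leftward: 13 /m/ → [+RTR]; 12 /o/ → [+RTR]; bound reached.
Targets with no active source: positions 1 2 3 4 5 7 8 15 stay [-emphatic].

10 11 12 13 14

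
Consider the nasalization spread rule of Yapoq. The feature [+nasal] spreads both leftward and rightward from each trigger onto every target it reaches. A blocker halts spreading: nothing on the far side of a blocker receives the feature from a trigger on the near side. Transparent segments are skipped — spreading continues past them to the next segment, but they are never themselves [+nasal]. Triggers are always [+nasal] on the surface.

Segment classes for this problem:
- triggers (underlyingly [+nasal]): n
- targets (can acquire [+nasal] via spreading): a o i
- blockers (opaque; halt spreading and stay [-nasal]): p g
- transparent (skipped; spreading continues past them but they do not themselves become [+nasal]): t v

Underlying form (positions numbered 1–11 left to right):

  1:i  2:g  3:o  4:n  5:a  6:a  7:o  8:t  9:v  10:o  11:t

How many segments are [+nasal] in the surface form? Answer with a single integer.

6

From /n/ at 4 rightward: 5 /a/ → [+nasal]; 6 /a/ → [+nasal]; 7 /o/ → [+nasal]; 8 /t/ transparent; 9 /v/ transparent; 10 /o/ → [+nasal]; 11 /t/ transparent; word edge.
From /n/ at 4 leftward: 3 /o/ → [+nasal]; 2 /g/ blocks.
Target with no active source: position 1 stays [-nasal].
[+nasal] positions on the surface: 3 4 5 6 7 10.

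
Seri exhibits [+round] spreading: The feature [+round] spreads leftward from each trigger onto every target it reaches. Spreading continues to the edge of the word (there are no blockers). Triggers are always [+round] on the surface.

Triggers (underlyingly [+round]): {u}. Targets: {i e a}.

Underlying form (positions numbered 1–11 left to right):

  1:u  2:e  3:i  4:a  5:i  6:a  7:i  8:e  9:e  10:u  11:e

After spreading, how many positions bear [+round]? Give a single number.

10

From /u/ at 1 leftward: word edge.
From /u/ at 10 leftward: 9 /e/ → [+round]; 8 /e/ → [+round]; 7 /i/ → [+round]; 6 /a/ → [+round]; 5 /i/ → [+round]; 4 /a/ → [+round]; 3 /i/ → [+round]; 2 /e/ → [+round]; 1 /u/ is itself a trigger — this domain ends here.
Target with no active source: position 11 stays [-round].
[+round] positions on the surface: 1 2 3 4 5 6 7 8 9 10.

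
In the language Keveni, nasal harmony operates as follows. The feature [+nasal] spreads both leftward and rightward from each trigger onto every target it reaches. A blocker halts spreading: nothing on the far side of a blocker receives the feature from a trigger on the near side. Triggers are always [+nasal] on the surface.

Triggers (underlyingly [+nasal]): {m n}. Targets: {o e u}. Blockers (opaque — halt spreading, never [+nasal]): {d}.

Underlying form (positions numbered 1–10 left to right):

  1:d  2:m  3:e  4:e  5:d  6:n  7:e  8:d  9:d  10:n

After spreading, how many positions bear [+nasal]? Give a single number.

6

From /m/ at 2 rightward: 3 /e/ → [+nasal]; 4 /e/ → [+nasal]; 5 /d/ blocks.
From /m/ at 2 leftward: 1 /d/ blocks.
From /n/ at 6 rightward: 7 /e/ → [+nasal]; 8 /d/ blocks.
From /n/ at 6 leftward: 5 /d/ blocks.
From /n/ at 10 rightward: word edge.
From /n/ at 10 leftward: 9 /d/ blocks.
[+nasal] positions on the surface: 2 3 4 6 7 10.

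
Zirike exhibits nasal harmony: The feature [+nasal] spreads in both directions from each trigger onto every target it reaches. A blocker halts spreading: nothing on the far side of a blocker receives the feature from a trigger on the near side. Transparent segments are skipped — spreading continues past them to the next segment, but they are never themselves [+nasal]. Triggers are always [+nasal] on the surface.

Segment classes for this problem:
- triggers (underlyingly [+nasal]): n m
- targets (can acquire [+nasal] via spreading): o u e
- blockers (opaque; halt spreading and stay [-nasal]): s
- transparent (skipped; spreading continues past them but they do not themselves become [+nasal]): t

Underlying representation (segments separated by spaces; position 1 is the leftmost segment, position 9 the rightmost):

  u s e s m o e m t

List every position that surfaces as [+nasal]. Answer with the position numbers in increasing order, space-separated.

5 6 7 8

From /m/ at 5 rightward: 6 /o/ → [+nasal]; 7 /e/ → [+nasal]; 8 /m/ is itself a trigger — this domain ends here.
From /m/ at 5 leftward: 4 /s/ blocks.
From /m/ at 8 rightward: 9 /t/ transparent; word edge.
From /m/ at 8 leftward: 7 /e/ → [+nasal]; 6 /o/ → [+nasal]; 5 /m/ is itself a trigger — this domain ends here.
Targets with no active source: positions 1 3 stay [-nasal].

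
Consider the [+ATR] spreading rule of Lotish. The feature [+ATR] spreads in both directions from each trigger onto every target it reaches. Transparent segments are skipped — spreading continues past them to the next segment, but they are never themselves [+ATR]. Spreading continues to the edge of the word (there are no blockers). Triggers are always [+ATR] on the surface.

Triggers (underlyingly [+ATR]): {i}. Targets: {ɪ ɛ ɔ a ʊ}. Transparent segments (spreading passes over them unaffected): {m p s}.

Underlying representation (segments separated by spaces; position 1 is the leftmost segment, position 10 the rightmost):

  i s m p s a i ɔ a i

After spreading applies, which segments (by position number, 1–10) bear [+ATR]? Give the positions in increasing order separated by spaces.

From /i/ at 1 rightward: 2 /s/ transparent; 3 /m/ transparent; 4 /p/ transparent; 5 /s/ transparent; 6 /a/ → [+ATR]; 7 /i/ is itself a trigger — this domain ends here.
From /i/ at 1 leftward: word edge.
From /i/ at 7 rightward: 8 /ɔ/ → [+ATR]; 9 /a/ → [+ATR]; 10 /i/ is itself a trigger — this domain ends here.
From /i/ at 7 leftward: 6 /a/ → [+ATR]; 5 /s/ transparent; 4 /p/ transparent; 3 /m/ transparent; 2 /s/ transparent; 1 /i/ is itself a trigger — this domain ends here.
From /i/ at 10 rightward: word edge.
From /i/ at 10 leftward: 9 /a/ → [+ATR]; 8 /ɔ/ → [+ATR]; 7 /i/ is itself a trigger — this domain ends here.

1 6 7 8 9 10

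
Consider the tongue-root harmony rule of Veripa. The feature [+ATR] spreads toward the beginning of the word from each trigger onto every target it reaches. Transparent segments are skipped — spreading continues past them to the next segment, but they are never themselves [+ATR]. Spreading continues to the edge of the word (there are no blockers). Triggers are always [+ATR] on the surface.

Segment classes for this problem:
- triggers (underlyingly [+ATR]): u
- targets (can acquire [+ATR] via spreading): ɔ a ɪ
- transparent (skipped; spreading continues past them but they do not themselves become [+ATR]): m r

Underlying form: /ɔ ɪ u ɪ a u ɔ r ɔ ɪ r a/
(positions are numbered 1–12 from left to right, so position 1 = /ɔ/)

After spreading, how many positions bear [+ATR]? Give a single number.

From /u/ at 3 leftward: 2 /ɪ/ → [+ATR]; 1 /ɔ/ → [+ATR]; word edge.
From /u/ at 6 leftward: 5 /a/ → [+ATR]; 4 /ɪ/ → [+ATR]; 3 /u/ is itself a trigger — this domain ends here.
Targets with no active source: positions 7 9 10 12 stay [-ATR].
[+ATR] positions on the surface: 1 2 3 4 5 6.

6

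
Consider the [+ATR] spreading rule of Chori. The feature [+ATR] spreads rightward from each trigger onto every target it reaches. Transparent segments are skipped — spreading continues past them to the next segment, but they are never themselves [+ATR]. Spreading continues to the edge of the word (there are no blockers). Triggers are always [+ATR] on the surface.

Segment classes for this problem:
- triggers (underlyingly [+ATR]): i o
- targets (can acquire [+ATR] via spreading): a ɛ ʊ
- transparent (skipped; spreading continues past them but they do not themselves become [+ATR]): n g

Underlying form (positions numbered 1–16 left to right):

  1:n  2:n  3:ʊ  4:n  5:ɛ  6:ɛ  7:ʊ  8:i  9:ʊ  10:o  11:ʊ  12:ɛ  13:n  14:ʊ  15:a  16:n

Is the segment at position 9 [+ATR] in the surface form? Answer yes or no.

yes

From /i/ at 8 rightward: 9 /ʊ/ → [+ATR]; 10 /o/ is itself a trigger — this domain ends here.
From /o/ at 10 rightward: 11 /ʊ/ → [+ATR]; 12 /ɛ/ → [+ATR]; 13 /n/ transparent; 14 /ʊ/ → [+ATR]; 15 /a/ → [+ATR]; 16 /n/ transparent; word edge.
Targets with no active source: positions 3 5 6 7 stay [-ATR].
[+ATR] positions on the surface: 8 9 10 11 12 14 15.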